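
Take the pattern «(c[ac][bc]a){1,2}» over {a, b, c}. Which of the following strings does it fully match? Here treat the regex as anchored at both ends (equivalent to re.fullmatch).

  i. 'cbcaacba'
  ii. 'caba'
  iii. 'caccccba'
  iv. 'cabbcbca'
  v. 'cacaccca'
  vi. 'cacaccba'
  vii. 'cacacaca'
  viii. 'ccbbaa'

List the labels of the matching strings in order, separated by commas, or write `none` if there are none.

ii, v, vi, vii

i → no match
ii → match
iii → no match
iv → no match
v → match
vi → match
vii → match
viii → no match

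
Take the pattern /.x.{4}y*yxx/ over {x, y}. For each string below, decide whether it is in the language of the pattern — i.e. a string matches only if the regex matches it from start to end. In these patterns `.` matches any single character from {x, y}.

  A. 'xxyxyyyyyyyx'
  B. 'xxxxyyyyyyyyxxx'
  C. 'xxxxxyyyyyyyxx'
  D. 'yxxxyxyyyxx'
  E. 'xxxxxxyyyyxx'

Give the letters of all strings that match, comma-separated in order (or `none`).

A → no match — must end with 'yxx'
B → no match — must end with 'yxx'
C → match
D → match
E → match

C, D, E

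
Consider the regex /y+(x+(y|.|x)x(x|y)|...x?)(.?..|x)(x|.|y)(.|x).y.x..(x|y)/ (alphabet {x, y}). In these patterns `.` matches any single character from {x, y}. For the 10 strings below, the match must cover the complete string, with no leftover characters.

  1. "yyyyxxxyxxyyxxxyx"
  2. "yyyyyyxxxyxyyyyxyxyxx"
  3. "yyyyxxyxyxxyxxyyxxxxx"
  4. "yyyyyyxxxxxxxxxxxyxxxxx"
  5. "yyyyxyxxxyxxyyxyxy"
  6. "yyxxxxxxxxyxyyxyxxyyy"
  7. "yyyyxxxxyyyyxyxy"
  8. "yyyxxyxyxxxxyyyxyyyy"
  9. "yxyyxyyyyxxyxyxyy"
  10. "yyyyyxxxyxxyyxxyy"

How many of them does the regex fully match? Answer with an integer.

7

1 → match
2 → no match
3 → match
4 → match
5 → match
6 → match
7 → match
8 → no match
9 → no match
10 → match
Total matched: 7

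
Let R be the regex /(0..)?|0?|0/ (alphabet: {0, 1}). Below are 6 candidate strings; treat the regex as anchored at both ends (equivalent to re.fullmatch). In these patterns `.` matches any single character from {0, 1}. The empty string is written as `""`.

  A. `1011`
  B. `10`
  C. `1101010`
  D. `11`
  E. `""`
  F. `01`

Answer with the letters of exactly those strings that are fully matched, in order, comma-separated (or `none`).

E

A → no match
B → no match
C → no match
D → no match
E → match
F → no match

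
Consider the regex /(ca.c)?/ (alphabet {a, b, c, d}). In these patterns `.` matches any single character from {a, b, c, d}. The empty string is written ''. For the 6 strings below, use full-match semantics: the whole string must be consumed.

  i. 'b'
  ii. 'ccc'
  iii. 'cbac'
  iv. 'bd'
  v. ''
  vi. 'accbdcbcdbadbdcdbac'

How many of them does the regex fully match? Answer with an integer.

i. 'b' → no match
ii. 'ccc' → no match
iii. 'cbac' → no match
iv. 'bd' → no match
v. '' → match
vi → no match
Total matched: 1

1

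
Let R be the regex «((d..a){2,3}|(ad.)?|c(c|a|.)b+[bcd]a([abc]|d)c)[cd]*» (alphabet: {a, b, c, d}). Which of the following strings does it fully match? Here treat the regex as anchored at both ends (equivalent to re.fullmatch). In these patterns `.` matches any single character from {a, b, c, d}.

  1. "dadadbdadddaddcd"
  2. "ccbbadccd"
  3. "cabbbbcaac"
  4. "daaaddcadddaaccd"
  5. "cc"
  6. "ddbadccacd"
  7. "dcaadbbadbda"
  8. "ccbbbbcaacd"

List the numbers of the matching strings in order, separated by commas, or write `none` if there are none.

1, 2, 3, 5, 6, 7, 8

1 → match
2. "ccbbadccd" → match
3. "cabbbbcaac" → match
4 → no match
5. "cc" → match
6. "ddbadccacd" → match
7. "dcaadbbadbda" → match
8. "ccbbbbcaacd" → match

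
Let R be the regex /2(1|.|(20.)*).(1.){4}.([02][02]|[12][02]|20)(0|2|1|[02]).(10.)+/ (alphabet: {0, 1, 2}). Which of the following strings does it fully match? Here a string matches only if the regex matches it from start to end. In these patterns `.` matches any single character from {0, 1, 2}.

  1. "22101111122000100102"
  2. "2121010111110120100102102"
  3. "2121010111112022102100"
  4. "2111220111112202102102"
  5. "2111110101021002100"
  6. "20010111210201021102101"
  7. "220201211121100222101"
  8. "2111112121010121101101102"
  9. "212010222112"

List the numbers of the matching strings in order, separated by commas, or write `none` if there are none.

3, 5, 7

1 → no match
2 → no match
3 → match
4 → no match
5 → match
6 → no match
7 → match
8 → no match
9 → no match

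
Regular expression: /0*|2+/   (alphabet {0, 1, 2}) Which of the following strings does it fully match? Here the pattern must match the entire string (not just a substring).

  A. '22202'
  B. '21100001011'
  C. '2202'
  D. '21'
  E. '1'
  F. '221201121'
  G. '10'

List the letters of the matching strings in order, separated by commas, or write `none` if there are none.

none

A. '22202' → no match
B. '21100001011' → no match
C. '2202' → no match
D. '21' → no match
E. '1' → no match
F. '221201121' → no match
G. '10' → no match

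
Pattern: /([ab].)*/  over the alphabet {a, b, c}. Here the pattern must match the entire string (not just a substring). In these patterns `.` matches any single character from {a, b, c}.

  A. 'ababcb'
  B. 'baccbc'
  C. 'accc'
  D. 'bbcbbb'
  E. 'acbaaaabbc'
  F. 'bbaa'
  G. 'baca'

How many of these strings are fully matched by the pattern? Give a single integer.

A → no match
B → no match
C → no match
D → no match
E → match
F → match
G → no match
Total matched: 2

2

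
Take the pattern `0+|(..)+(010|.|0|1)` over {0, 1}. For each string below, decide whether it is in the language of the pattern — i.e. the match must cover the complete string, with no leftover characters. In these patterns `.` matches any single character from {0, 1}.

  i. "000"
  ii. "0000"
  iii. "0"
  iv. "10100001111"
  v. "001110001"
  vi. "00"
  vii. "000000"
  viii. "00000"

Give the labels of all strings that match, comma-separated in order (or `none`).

i, ii, iii, iv, v, vi, vii, viii

i → match
ii → match
iii → match
iv → match
v → match
vi → match
vii → match
viii → match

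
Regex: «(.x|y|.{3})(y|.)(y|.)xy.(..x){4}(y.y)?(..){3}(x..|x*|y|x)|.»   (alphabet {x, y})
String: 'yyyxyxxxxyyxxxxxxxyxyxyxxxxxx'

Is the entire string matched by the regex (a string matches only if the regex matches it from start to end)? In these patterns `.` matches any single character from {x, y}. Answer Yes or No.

Yes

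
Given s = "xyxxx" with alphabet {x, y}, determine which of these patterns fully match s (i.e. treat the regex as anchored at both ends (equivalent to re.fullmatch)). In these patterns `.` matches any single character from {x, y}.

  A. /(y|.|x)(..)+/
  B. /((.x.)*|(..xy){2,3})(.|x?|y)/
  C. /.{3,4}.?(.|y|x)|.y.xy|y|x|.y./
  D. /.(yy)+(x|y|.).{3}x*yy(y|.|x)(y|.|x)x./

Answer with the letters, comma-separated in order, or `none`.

A → match
B → no match
C → match
D → no match

A, C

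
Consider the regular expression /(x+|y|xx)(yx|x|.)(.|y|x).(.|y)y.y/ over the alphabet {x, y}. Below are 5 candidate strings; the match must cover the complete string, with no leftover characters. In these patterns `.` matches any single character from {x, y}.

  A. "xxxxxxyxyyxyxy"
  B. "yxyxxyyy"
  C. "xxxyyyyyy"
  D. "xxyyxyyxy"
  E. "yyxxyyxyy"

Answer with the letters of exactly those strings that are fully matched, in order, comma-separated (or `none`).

A → match
B → match
C → match
D → match
E → no match

A, B, C, D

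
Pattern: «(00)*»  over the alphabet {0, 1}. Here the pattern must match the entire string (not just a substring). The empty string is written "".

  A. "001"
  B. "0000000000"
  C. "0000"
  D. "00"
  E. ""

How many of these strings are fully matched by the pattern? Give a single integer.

A. "001" → no match
B. "0000000000" → match
C. "0000" → match
D. "00" → match
E. "" → match
Total matched: 4

4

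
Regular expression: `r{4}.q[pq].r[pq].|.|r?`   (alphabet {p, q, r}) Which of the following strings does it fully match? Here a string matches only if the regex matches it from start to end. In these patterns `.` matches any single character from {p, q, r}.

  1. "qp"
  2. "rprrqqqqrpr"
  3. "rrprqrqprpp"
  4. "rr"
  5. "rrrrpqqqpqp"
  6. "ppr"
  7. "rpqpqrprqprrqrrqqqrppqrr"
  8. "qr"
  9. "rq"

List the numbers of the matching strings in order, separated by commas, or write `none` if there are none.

1 → no match
2 → no match
3 → no match
4 → no match
5 → no match
6 → no match
7 → no match
8 → no match
9 → no match

none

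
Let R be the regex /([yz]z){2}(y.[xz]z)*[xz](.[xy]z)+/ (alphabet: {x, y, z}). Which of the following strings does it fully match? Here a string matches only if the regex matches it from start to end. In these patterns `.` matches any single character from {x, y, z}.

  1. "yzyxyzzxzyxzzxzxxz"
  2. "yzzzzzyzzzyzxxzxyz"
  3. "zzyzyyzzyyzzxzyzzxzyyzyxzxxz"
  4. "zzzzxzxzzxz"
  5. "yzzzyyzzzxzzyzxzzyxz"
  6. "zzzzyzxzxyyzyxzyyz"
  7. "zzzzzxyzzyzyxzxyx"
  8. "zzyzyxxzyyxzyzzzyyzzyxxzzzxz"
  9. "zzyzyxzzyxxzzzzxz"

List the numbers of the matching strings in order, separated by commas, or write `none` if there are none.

3, 4, 6, 8

1 → no match
2 → no match
3 → match
4 → match
5 → no match
6 → match
7 → no match — must end with "z"
8 → match
9 → no match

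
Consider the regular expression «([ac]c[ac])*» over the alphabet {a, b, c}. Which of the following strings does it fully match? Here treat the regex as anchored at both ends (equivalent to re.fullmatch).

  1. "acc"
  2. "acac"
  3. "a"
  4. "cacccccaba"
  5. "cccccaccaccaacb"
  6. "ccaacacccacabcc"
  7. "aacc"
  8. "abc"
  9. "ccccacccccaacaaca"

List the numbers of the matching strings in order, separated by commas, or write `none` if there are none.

1 → match
2 → no match
3 → no match
4 → no match
5 → no match
6 → no match
7 → no match
8 → no match
9 → no match

1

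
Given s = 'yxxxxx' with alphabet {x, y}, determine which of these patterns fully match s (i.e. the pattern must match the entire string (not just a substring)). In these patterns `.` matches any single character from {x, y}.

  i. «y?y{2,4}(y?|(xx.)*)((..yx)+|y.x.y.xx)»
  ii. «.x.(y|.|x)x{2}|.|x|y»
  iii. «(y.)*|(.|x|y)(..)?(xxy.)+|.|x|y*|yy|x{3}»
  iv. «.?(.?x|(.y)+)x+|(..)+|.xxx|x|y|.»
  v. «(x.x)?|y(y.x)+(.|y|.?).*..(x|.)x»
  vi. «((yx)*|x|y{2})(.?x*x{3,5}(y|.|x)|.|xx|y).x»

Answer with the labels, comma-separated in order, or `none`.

ii, iv, vi

i → no match
ii → match
iii → no match
iv → match
v → no match
vi → match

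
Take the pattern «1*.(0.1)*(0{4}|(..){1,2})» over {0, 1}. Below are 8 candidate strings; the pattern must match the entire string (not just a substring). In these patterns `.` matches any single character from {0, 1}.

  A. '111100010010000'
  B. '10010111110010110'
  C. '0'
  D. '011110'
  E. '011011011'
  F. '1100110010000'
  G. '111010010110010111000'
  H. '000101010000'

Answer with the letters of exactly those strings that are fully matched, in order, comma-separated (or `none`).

A, F

A → match
B → no match
C → no match
D → no match
E → no match
F → match
G → no match
H → no match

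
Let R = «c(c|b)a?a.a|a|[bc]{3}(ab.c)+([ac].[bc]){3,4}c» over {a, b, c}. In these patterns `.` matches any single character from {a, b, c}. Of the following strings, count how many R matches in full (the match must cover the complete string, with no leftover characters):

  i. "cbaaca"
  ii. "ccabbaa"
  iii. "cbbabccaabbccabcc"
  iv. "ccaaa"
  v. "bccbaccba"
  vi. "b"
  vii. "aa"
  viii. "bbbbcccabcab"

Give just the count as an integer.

i → match
ii → no match
iii → no match
iv → match
v → no match
vi → no match
vii → no match
viii → no match
Total matched: 2

2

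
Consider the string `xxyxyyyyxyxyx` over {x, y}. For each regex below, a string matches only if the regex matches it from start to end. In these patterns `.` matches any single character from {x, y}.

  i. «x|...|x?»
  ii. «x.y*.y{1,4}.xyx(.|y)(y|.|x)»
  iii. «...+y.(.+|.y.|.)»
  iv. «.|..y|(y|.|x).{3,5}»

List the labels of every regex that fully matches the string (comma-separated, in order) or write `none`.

ii, iii

i → no match
ii → match
iii → match
iv → no match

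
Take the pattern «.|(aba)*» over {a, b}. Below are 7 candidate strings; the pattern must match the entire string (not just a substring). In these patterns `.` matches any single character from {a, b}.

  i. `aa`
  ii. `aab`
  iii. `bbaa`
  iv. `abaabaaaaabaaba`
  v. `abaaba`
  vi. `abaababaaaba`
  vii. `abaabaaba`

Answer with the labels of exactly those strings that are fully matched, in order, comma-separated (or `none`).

i. `aa` → no match
ii. `aab` → no match
iii. `bbaa` → no match
iv → no match
v. `abaaba` → match
vi. `abaababaaaba` → no match
vii. `abaabaaba` → match

v, vii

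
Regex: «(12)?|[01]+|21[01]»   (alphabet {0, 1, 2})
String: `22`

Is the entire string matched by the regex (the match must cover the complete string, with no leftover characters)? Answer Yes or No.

No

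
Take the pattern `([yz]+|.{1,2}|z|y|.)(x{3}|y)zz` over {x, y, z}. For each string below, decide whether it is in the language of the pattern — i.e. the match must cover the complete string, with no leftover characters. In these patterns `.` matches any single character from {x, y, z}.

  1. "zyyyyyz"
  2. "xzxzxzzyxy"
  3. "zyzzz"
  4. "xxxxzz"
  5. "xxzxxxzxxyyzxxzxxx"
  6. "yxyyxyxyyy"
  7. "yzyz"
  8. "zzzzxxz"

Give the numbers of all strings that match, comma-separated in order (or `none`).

1 → no match — must end with "zz"
2 → no match — must end with "zz"
3 → no match
4 → match
5 → no match — must end with "zz"
6 → no match — must end with "zz"
7 → no match — must end with "zz"
8 → no match — must end with "zz"

4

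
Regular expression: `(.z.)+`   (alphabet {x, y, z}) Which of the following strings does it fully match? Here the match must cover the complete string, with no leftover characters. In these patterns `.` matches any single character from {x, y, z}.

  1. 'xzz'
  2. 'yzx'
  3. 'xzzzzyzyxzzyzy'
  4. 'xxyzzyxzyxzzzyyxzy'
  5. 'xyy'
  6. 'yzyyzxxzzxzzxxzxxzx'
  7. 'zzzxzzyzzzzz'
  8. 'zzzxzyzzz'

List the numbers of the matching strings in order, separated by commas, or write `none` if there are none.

1 → match
2 → match
3 → no match
4 → no match
5 → no match
6 → no match
7 → match
8 → match

1, 2, 7, 8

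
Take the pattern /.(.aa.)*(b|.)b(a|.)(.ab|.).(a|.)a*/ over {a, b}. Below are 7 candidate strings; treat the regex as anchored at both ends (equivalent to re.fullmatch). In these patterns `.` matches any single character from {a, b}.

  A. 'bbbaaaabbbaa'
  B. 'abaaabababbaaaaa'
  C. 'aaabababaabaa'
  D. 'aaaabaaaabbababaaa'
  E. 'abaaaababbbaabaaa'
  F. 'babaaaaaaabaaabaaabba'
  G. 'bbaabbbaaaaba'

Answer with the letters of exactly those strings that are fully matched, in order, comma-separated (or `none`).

A. 'bbbaaaabbbaa' → no match
B → no match
C → no match
D → match
E → no match
F → no match
G → no match

D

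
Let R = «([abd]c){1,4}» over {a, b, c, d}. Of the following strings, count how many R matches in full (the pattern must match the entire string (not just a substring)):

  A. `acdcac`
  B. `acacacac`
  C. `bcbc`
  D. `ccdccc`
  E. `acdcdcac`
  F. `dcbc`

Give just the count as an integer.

5

A → match
B → match
C → match
D → no match
E → match
F → match
Total matched: 5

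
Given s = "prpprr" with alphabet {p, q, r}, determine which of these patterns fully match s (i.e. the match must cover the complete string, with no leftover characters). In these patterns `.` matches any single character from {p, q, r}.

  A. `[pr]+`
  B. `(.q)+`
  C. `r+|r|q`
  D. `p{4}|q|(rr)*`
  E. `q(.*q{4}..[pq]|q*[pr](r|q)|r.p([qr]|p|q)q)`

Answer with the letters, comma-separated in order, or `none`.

A → match
B → no match — must end with "q"
C → no match
D → no match
E → no match — must start with "q"

A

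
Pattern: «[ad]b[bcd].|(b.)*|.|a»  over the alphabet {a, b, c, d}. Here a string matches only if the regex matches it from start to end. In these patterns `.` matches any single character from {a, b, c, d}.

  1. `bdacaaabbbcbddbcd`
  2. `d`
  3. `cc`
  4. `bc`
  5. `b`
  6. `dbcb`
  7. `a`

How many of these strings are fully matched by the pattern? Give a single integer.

5

1 → no match
2. `d` → match
3. `cc` → no match
4. `bc` → match
5. `b` → match
6. `dbcb` → match
7. `a` → match
Total matched: 5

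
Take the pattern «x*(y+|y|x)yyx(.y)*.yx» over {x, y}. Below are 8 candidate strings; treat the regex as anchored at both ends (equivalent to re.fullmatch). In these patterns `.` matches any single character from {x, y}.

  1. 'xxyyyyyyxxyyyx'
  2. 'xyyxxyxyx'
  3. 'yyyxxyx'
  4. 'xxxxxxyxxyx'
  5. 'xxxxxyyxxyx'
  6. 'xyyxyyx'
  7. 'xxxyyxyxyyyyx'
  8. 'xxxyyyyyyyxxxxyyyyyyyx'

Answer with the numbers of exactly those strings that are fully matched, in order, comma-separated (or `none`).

1, 2, 3, 5, 6

1 → match
2 → match
3 → match
4 → no match
5 → match
6 → match
7 → no match
8 → no match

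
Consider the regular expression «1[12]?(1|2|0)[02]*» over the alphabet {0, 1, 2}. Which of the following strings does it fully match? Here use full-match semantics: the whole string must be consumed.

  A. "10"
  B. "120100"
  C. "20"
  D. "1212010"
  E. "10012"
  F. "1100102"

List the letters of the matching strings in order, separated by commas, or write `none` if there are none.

A

A → match
B → no match
C → no match — must start with "1"
D → no match
E → no match
F → no match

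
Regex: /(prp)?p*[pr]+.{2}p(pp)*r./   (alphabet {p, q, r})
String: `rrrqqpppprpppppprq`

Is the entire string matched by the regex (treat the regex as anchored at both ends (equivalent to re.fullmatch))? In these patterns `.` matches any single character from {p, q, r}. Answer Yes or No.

No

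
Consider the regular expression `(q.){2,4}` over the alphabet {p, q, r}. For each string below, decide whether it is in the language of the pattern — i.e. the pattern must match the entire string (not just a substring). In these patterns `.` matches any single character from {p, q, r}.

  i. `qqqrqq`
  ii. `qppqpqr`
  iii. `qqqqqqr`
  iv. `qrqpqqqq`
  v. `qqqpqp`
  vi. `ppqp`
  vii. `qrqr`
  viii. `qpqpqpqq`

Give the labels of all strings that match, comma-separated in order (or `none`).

i → match
ii → no match
iii → no match
iv → match
v → match
vi → no match — must start with `q`
vii → match
viii → match

i, iv, v, vii, viii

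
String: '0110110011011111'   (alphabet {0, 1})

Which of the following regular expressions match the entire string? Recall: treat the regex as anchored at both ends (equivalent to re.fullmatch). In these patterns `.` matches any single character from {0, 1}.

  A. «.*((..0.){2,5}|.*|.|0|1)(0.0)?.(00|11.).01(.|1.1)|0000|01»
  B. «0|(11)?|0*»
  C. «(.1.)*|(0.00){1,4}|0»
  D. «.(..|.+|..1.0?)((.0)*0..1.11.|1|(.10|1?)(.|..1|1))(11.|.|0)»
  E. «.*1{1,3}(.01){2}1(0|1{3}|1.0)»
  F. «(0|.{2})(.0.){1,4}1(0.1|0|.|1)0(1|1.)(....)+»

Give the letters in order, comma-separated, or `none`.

A → no match
B → no match
C → no match
D → match
E → match
F → match

D, E, F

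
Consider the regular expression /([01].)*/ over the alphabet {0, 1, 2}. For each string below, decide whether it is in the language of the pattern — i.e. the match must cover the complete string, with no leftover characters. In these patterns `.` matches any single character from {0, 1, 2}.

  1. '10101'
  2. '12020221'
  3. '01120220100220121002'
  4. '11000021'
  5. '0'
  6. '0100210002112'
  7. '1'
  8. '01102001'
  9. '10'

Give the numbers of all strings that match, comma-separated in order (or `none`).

1 → no match
2 → no match
3 → no match
4 → no match
5 → no match
6 → no match
7 → no match
8 → no match
9 → match

9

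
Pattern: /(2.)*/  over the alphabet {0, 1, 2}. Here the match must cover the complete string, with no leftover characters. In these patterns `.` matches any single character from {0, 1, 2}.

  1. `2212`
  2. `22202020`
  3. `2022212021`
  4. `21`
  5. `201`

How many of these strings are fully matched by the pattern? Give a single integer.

1. `2212` → no match
2. `22202020` → match
3. `2022212021` → match
4. `21` → match
5. `201` → no match
Total matched: 3

3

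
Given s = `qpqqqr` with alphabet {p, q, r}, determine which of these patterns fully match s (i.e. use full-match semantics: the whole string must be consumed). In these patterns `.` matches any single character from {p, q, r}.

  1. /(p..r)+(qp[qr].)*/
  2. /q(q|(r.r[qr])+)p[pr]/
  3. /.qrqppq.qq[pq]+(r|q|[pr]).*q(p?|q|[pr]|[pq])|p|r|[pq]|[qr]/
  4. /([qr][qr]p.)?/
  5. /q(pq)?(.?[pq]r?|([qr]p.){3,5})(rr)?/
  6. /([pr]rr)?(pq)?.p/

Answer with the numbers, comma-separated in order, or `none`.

5

1 → no match — must start with `p`
2 → no match
3 → no match
4 → no match
5 → match
6 → no match — must end with `p`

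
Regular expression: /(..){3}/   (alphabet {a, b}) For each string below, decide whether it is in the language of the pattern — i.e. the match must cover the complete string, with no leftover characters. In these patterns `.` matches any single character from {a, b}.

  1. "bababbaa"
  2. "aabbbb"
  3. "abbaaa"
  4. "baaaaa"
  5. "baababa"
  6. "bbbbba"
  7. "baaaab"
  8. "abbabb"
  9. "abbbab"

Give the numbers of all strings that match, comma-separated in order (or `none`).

1 → no match
2 → match
3 → match
4 → match
5 → no match
6 → match
7 → match
8 → match
9 → match

2, 3, 4, 6, 7, 8, 9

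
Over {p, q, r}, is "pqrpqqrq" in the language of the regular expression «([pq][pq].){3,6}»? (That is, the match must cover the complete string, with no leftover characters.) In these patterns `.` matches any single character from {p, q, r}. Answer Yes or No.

No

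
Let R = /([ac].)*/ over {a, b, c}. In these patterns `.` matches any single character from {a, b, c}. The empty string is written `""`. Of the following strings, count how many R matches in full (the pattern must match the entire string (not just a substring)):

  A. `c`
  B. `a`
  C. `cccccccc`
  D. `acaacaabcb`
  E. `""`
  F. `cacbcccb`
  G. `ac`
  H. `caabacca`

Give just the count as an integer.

6

A → no match
B → no match
C → match
D → match
E → match
F → match
G → match
H → match
Total matched: 6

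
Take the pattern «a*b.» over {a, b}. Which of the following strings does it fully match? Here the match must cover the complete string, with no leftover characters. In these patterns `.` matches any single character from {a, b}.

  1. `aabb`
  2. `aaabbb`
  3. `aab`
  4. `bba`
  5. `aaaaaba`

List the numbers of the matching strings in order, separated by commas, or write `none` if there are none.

1 → match
2 → no match
3 → no match
4 → no match
5 → match

1, 5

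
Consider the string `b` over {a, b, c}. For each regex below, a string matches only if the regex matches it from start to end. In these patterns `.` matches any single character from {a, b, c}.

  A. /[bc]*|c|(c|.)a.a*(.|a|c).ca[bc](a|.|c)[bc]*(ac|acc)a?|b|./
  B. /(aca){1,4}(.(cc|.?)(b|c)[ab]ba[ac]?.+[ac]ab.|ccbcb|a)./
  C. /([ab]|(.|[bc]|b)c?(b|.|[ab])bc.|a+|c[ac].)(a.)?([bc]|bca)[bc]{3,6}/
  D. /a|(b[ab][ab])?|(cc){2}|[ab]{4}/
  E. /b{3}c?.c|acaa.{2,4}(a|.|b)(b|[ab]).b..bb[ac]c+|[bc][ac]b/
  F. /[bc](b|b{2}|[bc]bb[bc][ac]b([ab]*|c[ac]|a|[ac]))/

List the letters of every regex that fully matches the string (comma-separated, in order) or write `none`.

A

A → match
B → no match — must start with `aca`
C → no match
D → no match
E → no match
F → no match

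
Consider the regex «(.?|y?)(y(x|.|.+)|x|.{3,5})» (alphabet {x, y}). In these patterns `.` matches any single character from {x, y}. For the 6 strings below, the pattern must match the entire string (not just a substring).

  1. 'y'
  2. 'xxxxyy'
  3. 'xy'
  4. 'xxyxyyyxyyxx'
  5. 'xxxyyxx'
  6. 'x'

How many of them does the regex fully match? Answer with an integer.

2

1 → no match
2 → match
3 → no match
4 → no match
5 → no match
6 → match
Total matched: 2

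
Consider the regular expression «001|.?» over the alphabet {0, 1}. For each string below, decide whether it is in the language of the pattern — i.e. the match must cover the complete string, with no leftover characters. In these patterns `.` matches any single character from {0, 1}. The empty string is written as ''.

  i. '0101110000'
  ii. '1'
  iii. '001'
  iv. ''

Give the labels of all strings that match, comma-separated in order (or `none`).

i → no match
ii → match
iii → match
iv → match

ii, iii, iv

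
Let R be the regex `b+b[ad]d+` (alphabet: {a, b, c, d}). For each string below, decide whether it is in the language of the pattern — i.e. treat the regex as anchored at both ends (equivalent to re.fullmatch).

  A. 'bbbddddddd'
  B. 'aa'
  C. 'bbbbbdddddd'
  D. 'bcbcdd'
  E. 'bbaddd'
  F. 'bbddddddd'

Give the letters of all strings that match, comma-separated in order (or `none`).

A → match
B → no match — must start with 'b'
C → match
D → no match
E → match
F → match

A, C, E, F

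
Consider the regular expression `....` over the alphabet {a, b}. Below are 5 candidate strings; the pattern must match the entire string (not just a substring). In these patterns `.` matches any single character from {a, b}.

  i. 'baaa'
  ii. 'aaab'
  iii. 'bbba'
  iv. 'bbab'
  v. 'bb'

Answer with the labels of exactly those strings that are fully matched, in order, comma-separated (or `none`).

i → match
ii → match
iii → match
iv → match
v → no match

i, ii, iii, iv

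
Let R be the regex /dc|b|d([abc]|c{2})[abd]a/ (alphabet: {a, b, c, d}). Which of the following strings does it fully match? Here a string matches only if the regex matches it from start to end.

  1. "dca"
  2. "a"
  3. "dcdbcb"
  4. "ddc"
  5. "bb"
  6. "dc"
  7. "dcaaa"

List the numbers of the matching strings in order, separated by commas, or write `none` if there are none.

6

1. "dca" → no match
2. "a" → no match
3. "dcdbcb" → no match
4. "ddc" → no match
5. "bb" → no match
6. "dc" → match
7. "dcaaa" → no match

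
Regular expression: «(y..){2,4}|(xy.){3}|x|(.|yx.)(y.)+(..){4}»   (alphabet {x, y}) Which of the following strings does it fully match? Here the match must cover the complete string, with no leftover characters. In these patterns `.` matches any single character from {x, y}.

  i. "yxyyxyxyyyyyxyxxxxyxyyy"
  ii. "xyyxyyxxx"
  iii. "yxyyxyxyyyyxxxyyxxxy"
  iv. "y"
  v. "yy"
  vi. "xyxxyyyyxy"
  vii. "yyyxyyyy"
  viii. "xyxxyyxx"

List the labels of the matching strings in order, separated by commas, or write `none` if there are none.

i

i → match
ii. "xyyxyyxxx" → no match
iii → no match
iv. "y" → no match
v. "yy" → no match
vi. "xyxxyyyyxy" → no match
vii. "yyyxyyyy" → no match
viii. "xyxxyyxx" → no match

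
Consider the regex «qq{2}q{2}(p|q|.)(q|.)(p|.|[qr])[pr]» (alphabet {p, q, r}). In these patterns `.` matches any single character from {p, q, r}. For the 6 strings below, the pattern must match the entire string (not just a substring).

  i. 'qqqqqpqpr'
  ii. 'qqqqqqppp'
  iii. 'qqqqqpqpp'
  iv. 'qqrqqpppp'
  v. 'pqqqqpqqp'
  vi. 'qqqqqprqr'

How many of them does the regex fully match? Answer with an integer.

i → match
ii → match
iii → match
iv → no match
v → no match — must start with 'qq'
vi → match
Total matched: 4

4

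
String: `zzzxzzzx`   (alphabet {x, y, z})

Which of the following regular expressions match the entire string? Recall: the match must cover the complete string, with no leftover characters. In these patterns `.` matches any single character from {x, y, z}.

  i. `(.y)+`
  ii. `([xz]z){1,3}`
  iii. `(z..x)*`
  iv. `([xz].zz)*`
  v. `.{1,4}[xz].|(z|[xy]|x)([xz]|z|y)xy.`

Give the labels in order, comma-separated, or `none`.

iii

i → no match — must end with `y`
ii → no match — must end with `z`
iii → match
iv → no match
v → no match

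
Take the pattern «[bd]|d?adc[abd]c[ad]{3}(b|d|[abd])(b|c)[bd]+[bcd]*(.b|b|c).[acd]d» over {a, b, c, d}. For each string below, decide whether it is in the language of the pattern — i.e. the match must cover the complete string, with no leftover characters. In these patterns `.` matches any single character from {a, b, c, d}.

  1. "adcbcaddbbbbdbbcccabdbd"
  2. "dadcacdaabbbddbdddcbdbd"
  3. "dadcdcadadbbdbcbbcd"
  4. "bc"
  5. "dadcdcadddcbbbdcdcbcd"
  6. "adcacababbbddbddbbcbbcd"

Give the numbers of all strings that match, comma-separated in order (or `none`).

1 → no match
2 → no match
3 → match
4 → no match
5 → match
6 → no match

3, 5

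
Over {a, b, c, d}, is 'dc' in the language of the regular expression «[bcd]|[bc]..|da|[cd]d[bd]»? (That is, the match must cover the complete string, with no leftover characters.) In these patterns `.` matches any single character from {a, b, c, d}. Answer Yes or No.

No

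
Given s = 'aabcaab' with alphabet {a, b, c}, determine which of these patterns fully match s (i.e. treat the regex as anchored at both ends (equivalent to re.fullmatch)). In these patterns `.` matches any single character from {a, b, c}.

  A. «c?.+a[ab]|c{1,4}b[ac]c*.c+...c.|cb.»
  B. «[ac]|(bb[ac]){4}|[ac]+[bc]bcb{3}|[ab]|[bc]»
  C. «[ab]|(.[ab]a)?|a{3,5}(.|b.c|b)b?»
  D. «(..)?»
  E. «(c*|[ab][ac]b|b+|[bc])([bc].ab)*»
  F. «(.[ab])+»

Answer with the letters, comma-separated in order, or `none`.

A → match
B → no match
C → no match
D → no match
E → match
F → no match

A, E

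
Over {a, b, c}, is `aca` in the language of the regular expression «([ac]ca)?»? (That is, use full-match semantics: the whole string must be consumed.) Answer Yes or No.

Yes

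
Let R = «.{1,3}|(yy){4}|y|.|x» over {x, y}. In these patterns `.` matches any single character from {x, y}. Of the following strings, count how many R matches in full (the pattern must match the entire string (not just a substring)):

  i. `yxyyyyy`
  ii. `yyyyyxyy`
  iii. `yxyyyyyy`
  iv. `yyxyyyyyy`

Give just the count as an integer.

i → no match
ii → no match
iii → no match
iv → no match
Total matched: 0

0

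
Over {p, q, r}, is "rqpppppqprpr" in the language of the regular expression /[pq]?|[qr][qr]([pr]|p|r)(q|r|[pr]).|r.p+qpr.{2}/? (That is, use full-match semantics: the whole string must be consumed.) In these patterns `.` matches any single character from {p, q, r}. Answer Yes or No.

Yes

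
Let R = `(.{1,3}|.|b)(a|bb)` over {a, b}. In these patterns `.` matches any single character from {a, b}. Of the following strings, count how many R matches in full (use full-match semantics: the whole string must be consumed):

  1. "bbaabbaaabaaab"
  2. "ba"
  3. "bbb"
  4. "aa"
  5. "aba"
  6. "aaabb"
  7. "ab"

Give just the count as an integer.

5

1 → no match
2. "ba" → match
3. "bbb" → match
4. "aa" → match
5. "aba" → match
6. "aaabb" → match
7. "ab" → no match
Total matched: 5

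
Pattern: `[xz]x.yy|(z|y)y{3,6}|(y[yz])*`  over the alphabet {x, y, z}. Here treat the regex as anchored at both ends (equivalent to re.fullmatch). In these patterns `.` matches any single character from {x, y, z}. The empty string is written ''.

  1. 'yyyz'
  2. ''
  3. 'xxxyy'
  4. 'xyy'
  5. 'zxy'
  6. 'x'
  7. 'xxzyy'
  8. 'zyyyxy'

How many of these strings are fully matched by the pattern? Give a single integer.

4

1. 'yyyz' → match
2. '' → match
3. 'xxxyy' → match
4. 'xyy' → no match
5. 'zxy' → no match
6. 'x' → no match
7. 'xxzyy' → match
8. 'zyyyxy' → no match
Total matched: 4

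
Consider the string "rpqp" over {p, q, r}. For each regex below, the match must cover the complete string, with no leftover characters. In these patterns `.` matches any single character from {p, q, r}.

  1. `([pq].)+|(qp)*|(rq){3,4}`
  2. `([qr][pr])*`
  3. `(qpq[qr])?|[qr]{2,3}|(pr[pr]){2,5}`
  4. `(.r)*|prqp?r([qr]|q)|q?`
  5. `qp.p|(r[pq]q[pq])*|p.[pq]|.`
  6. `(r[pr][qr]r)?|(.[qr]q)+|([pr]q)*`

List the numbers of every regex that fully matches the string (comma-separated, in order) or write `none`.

1 → no match
2 → match
3 → no match
4 → no match
5 → match
6 → no match

2, 5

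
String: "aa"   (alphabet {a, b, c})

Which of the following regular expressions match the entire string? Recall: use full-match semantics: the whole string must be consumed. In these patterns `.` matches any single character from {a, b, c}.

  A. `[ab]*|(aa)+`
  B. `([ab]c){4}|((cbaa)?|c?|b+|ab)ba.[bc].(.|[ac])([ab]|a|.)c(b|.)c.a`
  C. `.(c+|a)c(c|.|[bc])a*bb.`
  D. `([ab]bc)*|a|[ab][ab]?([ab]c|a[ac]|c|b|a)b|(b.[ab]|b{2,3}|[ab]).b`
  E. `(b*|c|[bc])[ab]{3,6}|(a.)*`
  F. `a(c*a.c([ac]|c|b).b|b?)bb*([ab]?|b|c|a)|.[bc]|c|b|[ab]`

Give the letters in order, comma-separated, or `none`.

A, E

A → match
B → no match
C → no match
D → no match
E → match
F → no match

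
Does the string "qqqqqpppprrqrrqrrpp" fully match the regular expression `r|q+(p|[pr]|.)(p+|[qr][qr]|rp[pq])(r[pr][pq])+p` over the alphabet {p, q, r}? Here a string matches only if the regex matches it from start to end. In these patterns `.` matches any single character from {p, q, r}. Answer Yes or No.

Yes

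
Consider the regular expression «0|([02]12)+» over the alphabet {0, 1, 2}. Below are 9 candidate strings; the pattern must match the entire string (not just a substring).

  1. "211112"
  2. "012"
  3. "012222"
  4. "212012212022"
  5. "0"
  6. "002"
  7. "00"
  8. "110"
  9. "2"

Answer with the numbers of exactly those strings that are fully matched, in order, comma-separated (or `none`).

1 → no match
2 → match
3 → no match
4 → no match
5 → match
6 → no match
7 → no match
8 → no match
9 → no match

2, 5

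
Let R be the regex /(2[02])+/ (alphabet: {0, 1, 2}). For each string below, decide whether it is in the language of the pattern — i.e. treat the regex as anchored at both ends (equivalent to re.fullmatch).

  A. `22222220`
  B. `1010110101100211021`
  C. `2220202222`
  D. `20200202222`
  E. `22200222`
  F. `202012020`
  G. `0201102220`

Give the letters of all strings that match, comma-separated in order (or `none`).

A, C

A → match
B → no match — must start with `2`
C → match
D → no match
E → no match
F → no match
G → no match — must start with `2`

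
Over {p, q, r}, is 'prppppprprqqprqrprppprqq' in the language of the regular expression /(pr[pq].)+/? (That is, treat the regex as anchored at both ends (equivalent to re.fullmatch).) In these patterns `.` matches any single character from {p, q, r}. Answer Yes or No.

No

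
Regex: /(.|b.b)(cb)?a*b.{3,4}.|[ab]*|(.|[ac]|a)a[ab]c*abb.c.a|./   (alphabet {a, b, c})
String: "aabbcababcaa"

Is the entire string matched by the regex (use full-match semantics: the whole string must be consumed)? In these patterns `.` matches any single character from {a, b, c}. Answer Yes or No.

No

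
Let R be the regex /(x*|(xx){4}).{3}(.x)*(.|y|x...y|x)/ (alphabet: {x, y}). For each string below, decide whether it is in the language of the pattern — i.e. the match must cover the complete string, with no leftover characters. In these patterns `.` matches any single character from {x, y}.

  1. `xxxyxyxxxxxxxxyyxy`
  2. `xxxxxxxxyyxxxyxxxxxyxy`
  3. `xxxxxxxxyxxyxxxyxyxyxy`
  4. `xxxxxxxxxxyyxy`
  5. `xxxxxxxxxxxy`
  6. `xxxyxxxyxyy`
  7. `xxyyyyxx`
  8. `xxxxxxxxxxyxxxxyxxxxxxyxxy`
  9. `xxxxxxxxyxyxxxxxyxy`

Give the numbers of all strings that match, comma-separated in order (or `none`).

1 → match
2 → match
3 → match
4 → match
5. `xxxxxxxxxxxy` → match
6. `xxxyxxxyxyy` → match
7. `xxyyyyxx` → match
8 → match
9 → match

1, 2, 3, 4, 5, 6, 7, 8, 9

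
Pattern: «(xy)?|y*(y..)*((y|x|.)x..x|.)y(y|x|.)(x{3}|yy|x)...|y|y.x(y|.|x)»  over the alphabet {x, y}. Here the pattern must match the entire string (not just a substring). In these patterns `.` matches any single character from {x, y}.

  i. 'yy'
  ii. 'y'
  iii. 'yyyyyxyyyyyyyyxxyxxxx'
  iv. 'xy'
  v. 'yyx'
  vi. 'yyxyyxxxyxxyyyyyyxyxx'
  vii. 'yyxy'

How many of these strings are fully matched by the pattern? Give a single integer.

i → no match
ii → match
iii → no match
iv → match
v → no match
vi → no match
vii → match
Total matched: 3

3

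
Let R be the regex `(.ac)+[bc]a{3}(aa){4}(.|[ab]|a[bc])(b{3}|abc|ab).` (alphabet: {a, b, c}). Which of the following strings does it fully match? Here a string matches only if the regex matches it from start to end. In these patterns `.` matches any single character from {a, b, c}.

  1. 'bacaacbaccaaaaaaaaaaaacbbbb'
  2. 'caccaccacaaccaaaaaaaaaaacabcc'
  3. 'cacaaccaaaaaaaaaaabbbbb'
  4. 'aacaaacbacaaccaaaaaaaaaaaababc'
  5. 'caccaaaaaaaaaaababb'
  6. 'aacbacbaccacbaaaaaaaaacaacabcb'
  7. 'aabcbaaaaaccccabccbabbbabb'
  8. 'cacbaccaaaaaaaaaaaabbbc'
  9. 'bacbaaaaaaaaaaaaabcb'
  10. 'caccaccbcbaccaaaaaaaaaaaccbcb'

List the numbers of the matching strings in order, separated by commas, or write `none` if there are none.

1 → match
2 → match
3 → match
4 → no match
5 → match
6 → no match
7 → no match
8 → match
9 → match
10 → no match

1, 2, 3, 5, 8, 9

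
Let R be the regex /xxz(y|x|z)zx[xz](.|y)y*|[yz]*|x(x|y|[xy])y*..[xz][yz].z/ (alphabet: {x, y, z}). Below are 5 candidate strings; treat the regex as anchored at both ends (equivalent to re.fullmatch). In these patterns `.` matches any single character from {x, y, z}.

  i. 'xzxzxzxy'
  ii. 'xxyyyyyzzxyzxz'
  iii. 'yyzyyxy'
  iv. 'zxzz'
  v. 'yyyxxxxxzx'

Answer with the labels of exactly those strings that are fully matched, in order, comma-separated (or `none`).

none

i → no match
ii → no match
iii → no match
iv → no match
v → no match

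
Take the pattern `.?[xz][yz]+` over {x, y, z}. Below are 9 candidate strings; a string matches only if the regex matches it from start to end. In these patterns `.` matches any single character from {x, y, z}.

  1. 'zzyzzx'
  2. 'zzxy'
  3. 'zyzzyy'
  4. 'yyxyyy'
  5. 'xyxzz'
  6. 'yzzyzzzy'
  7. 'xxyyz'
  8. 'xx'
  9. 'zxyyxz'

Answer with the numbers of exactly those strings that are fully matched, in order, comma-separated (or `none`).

1 → no match
2 → no match
3 → match
4 → no match
5 → no match
6 → match
7 → match
8 → no match
9 → no match

3, 6, 7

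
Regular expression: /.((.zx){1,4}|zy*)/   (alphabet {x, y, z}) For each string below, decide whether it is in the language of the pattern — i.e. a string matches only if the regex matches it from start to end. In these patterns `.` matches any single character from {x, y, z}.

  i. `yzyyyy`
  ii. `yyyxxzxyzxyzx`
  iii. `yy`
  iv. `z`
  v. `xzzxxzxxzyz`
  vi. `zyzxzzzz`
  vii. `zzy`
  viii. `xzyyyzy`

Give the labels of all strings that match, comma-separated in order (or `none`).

i → match
ii → no match
iii → no match
iv → no match
v → no match
vi → no match
vii → match
viii → no match

i, vii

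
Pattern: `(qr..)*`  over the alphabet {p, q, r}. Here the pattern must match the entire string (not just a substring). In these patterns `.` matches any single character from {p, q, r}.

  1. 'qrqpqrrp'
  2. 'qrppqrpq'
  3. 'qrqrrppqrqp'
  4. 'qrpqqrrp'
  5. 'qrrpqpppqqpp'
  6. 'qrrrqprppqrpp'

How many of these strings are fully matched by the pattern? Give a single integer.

1 → match
2 → match
3 → no match
4 → match
5 → no match
6 → no match
Total matched: 3

3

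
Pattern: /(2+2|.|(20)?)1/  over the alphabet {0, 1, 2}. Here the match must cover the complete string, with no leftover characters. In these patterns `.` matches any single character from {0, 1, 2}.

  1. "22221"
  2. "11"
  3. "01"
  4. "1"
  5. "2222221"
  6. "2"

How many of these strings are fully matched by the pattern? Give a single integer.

1 → match
2 → match
3 → match
4 → match
5 → match
6 → no match — must end with "1"
Total matched: 5

5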